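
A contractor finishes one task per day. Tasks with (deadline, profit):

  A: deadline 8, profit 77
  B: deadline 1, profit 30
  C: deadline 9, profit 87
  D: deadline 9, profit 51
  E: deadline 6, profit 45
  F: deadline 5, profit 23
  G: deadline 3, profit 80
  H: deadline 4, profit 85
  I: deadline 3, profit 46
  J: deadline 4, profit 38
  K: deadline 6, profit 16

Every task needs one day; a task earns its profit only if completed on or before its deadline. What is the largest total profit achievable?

532

Take jobs in profit order; each goes to the latest open slot no later than its deadline.
Profit order: C=87 H=85 G=80 A=77 D=51 I=46 E=45 J=38 B=30 F=23 K=16
Assign: C→slot 9, H→slot 4, G→slot 3, A→slot 8, D→slot 7, I→slot 2, E→slot 6, J→slot 1, B skipped, F→slot 5, K skipped.
Slots: [1:J] [2:I] [3:G] [4:H] [5:F] [6:E] [7:D] [8:A] [9:C]
Profit = 38 + 46 + 80 + 85 + 23 + 45 + 51 + 77 + 87 = 532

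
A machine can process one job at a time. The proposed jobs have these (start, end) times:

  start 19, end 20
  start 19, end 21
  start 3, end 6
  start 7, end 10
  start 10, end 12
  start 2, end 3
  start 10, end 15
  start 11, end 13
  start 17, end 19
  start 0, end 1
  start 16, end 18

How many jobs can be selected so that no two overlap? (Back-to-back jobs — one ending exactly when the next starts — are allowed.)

7

Sort by end time and greedily take each interval whose start is ≥ the last chosen end.
Sorted by end: (0,1)  (2,3)  (3,6)  (7,10)  (10,12)  (11,13)  (10,15)  (16,18)  (17,19)  (19,20)  (19,21)
take (0,1); take (2,3); take (3,6); take (7,10); take (10,12); skip (11,13); skip (10,15); take (16,18); take (19,20).
Selected 7 jobs.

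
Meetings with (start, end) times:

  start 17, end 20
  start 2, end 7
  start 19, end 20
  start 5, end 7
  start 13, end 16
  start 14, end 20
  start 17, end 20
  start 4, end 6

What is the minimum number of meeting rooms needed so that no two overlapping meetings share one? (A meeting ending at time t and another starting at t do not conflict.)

4

Count concurrent intervals with a sweep; the peak is the room count.
starts: [2, 4, 5, 13, 14, 17, 17, 19]
ends:   [6, 7, 7, 16, 20, 20, 20, 20]
s2→1 s4→2 s5→3 e6→2 e7→1 e7→0 s13→1 s14→2 e16→1 s17→2 s17→3 s19→4  — peak 4.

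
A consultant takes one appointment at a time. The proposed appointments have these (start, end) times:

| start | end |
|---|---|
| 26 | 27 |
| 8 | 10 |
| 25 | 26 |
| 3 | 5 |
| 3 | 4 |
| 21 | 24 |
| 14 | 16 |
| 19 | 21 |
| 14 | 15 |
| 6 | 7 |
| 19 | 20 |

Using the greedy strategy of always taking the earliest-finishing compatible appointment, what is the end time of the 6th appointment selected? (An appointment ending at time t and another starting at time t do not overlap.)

24

By end time: (3,4), (3,5), (6,7), (8,10), (14,15), (14,16), (19,20), (19,21), (21,24), (25,26), (26,27).
Pick (3,4); next start ≥ 4 → (6,7); next start ≥ 7 → (8,10); next start ≥ 10 → (14,15); next start ≥ 15 → (19,20); next start ≥ 20 → (21,24); next start ≥ 24 → (25,26); next start ≥ 26 → (26,27).
Selected: (3,4) (6,7) (8,10) (14,15) (19,20) (21,24) (25,26) (26,27)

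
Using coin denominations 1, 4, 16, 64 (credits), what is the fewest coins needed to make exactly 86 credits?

5

Greedy: take as many of the largest coin as possible, then repeat with the remainder.
86 − 1×64→22 − 1×16→6 − 1×4→2 − 2×1→0
Total coins = 1 + 1 + 1 + 2 = 5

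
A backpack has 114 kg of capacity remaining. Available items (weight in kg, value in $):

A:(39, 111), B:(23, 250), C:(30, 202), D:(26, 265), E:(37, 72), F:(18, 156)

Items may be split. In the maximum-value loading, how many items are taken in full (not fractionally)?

Sort by value per unit weight and fill in that order.
Ratios (sorted): B 10.87, D 10.19, F 8.67, C 6.73, A 2.85, E 1.95
take B (23 @ 250); take D (26 @ 265); take F (18 @ 156); take C (30 @ 202); take 17/39 of A → 48.38. Capacity used 114/114.
4 item(s) taken whole; one partial (take 17/39 of A).

4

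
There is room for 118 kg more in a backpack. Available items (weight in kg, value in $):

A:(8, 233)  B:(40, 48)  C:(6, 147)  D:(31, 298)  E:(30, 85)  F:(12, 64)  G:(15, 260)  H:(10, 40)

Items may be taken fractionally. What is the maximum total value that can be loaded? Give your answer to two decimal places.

1134.20

Greedy by value/weight ratio, highest first.
Ratios (sorted): A 29.12, C 24.50, G 17.33, D 9.61, F 5.33, H 4.00, E 2.83, B 1.20
take A (8 @ 233); take C (6 @ 147); take G (15 @ 260); take D (31 @ 298); take F (12 @ 64); take H (10 @ 40); take E (30 @ 85); take 6/40 of B → 7.20. Capacity used 118/118.
Total value = 1134.20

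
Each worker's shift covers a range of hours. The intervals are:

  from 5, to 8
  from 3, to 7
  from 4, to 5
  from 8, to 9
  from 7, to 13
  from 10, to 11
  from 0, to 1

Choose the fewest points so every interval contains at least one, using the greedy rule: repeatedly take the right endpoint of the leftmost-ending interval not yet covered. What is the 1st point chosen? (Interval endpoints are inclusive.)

Sort by right endpoint; whenever an interval is uncovered, place a point at its right end.
By right end: [0,1]  [4,5]  [3,7]  [5,8]  [8,9]  [10,11]  [7,13]
[0,1] uncovered → point at 1; [4,5] uncovered → point at 5; [8,9] uncovered → point at 9; [10,11] uncovered → point at 11.
Points: 1, 5, 9, 11 (4 total).

1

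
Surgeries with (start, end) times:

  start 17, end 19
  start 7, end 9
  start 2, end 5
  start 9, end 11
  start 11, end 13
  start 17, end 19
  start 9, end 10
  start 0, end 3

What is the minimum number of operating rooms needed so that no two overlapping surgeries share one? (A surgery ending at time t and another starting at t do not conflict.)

2

Events (time:±→running): 0:+→1 2:+→2 … peak 2.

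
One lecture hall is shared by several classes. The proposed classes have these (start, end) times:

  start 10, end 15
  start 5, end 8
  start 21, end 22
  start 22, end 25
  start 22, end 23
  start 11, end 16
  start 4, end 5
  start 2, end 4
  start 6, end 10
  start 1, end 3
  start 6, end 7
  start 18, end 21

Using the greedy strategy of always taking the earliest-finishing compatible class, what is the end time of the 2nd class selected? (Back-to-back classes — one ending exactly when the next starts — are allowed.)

5

Sorted by end: (1,3)  (2,4)  (4,5)  (6,7)  (5,8)  (6,10)  (10,15)  (11,16)  (18,21)  (21,22)  (22,23)  (22,25)
take (1,3); take (4,5); take (6,7); skip (5,8); take (10,15); take (18,21); take (21,22); take (22,23); skip (22,25).
Selected: (1,3) (4,5) (6,7) (10,15) (18,21) (21,22) (22,23)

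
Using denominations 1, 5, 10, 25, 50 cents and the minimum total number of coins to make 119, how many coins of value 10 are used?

1

Use the largest denomination that fits, subtract, and repeat.
119 − 2×50→19 − 1×10→9 − 1×5→4 − 4×1→0
Count of 10: 1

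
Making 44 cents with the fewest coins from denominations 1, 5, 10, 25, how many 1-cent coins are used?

Greedy: take as many of the largest coin as possible, then repeat with the remainder.
44 − 1×25→19 − 1×10→9 − 1×5→4 − 4×1→0
Count of 1: 4

4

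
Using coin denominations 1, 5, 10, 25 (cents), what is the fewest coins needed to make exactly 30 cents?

Greedy: take as many of the largest coin as possible, then repeat with the remainder.
30 = 1×25 + 1×5
Total coins = 1 + 1 = 2

2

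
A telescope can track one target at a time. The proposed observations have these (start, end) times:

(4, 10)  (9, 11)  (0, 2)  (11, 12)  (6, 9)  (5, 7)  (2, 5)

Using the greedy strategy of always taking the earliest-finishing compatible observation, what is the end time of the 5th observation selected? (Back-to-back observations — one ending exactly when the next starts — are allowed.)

Order by finish time; keep every interval that doesn't clash with the previous kept one.
By end time: (0,2), (2,5), (5,7), (6,9), (4,10), (9,11), (11,12).
Pick (0,2); next start ≥ 2 → (2,5); next start ≥ 5 → (5,7); next start ≥ 7 → (9,11); next start ≥ 11 → (11,12).
Selected: (0,2) (2,5) (5,7) (9,11) (11,12)

12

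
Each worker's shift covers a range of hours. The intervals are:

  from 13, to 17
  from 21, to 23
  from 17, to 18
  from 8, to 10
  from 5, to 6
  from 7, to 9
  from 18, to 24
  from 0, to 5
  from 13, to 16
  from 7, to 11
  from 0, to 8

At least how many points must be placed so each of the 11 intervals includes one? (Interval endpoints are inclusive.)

5

By right end: [0,5]  [5,6]  [0,8]  [7,9]  [8,10]  [7,11]  [13,16]  [13,17]  [17,18]  [21,23]  [18,24]
[0,5] uncovered → point at 5; [7,9] uncovered → point at 9; [13,16] uncovered → point at 16; [17,18] uncovered → point at 18; [21,23] uncovered → point at 23.
Points: 5, 9, 16, 18, 23 (5 total).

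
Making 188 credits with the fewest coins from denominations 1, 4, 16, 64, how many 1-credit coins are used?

0

Use the largest denomination that fits, subtract, and repeat.
188 − 2×64→60 − 3×16→12 − 3×4→0
Count of 1: 0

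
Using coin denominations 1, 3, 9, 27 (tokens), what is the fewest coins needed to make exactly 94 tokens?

6

94 − 3×27→13 − 1×9→4 − 1×3→1 − 1×1→0
Total coins = 3 + 1 + 1 + 1 = 6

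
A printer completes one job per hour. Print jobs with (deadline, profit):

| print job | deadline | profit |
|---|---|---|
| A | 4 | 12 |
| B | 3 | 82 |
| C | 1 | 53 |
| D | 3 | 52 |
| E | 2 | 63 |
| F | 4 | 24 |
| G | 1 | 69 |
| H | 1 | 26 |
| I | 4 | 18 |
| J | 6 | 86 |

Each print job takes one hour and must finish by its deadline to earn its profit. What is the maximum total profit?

324

Sort by profit descending; place each in the latest free slot ≤ its deadline.
Profit order: J=86 B=82 G=69 E=63 C=53 D=52 H=26 F=24 I=18 A=12
Assign: J→slot 6, B→slot 3, G→slot 1, E→slot 2, C skipped, D skipped, H skipped, F→slot 4, I skipped, A skipped.
Slots: [1:G] [2:E] [3:B] [4:F] [6:J]
Profit = 69 + 63 + 82 + 24 + 86 = 324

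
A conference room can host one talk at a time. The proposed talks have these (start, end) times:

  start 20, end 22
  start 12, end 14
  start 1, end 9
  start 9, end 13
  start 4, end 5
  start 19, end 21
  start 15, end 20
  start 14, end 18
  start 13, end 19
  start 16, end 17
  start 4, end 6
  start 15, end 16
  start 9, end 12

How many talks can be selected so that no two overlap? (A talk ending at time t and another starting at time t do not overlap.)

Sorted by end: (4,5)  (4,6)  (1,9)  (9,12)  (9,13)  (12,14)  (15,16)  (16,17)  (14,18)  (13,19)  (15,20)  (19,21)  (20,22)
take (4,5); skip (4,6); take (9,12); take (12,14); take (15,16); take (16,17); take (19,21).
Selected 6 talks.

6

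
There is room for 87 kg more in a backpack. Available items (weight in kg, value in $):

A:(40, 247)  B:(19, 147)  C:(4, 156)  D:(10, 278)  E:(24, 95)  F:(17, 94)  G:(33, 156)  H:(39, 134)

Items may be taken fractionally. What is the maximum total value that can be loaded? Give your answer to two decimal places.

905.41

Order: C (156/4=39.00) > D (278/10=27.80) > B (147/19=7.74) > A (247/40=6.17) > F (94/17=5.53) > G (156/33=4.73) > E (95/24=3.96) > H (134/39=3.44)
Fill: take C (4 @ 156) → take D (10 @ 278) → take B (19 @ 147) → take A (40 @ 247) → take 14/17 of F → 77.41; 87/87 used.
Total value = 905.41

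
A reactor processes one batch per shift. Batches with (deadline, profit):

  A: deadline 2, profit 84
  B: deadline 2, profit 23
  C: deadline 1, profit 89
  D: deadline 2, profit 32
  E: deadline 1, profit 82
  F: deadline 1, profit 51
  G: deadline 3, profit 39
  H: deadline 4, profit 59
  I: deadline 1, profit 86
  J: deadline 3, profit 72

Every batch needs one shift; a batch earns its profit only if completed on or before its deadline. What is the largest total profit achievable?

Profit order: C=89 I=86 A=84 E=82 J=72 H=59 F=51 G=39 D=32 B=23
Assign: C→slot 1, I skipped, A→slot 2, E skipped, J→slot 3, H→slot 4, F skipped, G skipped, D skipped, B skipped.
Slots: [1:C] [2:A] [3:J] [4:H]
Profit = 89 + 84 + 72 + 59 = 304

304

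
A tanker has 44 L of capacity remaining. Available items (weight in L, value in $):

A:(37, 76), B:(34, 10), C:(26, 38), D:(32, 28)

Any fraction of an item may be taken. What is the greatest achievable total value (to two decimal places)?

Greedy by value/weight ratio, highest first.
Ratios (sorted): A 2.05, C 1.46, D 0.88, B 0.29
take A (37 @ 76); take 7/26 of C → 10.23. Capacity used 44/44.
Total value = 86.23

86.23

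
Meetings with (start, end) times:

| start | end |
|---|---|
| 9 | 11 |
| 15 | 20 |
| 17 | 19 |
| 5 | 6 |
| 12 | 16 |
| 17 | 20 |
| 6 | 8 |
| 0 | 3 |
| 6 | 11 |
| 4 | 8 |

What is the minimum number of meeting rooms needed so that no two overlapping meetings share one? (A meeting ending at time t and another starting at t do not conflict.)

starts: [0, 4, 5, 6, 6, 9, 12, 15, 17, 17]
ends:   [3, 6, 8, 8, 11, 11, 16, 19, 20, 20]
s0→1 e3→0 s4→1 s5→2 e6→1 s6→2 s6→3  — peak 3.

3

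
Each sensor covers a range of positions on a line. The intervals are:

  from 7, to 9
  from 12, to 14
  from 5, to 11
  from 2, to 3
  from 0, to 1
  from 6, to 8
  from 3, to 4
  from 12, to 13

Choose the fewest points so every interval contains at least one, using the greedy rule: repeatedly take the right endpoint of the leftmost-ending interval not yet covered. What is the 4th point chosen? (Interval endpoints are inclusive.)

Sort by right endpoint; whenever an interval is uncovered, place a point at its right end.
Sorted: [0,1] [2,3] [3,4] [6,8] [7,9] [5,11] [12,13] [12,14]
{[0,1]} hit by 1; {[2,3],[3,4]} hit by 3; {[6,8],[7,9],[5,11]} hit by 8; {[12,13],[12,14]} hit by 13.
Points: 1, 3, 8, 13 (4 total).

13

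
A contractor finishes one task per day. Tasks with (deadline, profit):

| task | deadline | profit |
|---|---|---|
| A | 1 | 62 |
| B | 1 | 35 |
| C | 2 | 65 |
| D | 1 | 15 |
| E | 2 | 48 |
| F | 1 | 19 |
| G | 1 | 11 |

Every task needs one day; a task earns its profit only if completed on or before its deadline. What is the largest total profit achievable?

Sort by profit descending; place each in the latest free slot ≤ its deadline.
Profit order: C=65 A=62 E=48 B=35 F=19 D=15 G=11
Assign: C→slot 2, A→slot 1, E skipped, B skipped, F skipped, D skipped, G skipped.
Slots: [1:A] [2:C]
Profit = 62 + 65 = 127

127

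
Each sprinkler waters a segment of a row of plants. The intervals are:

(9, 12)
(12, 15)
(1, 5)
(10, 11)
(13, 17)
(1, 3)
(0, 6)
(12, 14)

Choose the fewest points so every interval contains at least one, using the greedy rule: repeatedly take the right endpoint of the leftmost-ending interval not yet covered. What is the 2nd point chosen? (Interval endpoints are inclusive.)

11

Sorted: [1,3] [1,5] [0,6] [10,11] [9,12] [12,14] [12,15] [13,17]
{[1,3],[1,5],[0,6]} hit by 3; {[10,11],[9,12]} hit by 11; {[12,14],[12,15],[13,17]} hit by 14.
Points: 3, 11, 14 (3 total).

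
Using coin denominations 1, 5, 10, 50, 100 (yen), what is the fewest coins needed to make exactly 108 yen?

108 − 1×100→8 − 1×5→3 − 3×1→0
Total coins = 1 + 1 + 3 = 5

5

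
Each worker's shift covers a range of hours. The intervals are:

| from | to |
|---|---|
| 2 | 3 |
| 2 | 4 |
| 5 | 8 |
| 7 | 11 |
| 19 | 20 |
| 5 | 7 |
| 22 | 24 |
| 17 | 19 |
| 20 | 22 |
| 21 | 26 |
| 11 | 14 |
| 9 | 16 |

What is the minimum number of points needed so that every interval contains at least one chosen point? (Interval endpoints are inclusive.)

By right end: [2,3]  [2,4]  [5,7]  [5,8]  [7,11]  [11,14]  [9,16]  [17,19]  [19,20]  [20,22]  [22,24]  [21,26]
[2,3] uncovered → point at 3; [5,7] uncovered → point at 7; [11,14] uncovered → point at 14; [17,19] uncovered → point at 19; [20,22] uncovered → point at 22.
Points: 3, 7, 14, 19, 22 (5 total).

5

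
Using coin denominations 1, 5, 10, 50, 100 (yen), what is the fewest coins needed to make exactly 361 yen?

6

Greedy: take as many of the largest coin as possible, then repeat with the remainder.
361 = 3×100 + 1×50 + 1×10 + 1×1
Total coins = 3 + 1 + 1 + 1 = 6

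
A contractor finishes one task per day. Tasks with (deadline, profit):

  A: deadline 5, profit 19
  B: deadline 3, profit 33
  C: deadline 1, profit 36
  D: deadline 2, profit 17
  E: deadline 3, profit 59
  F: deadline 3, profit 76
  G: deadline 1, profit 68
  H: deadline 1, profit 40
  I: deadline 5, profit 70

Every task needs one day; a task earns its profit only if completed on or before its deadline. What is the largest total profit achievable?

292

By profit: F(d3,76), I(d5,70), G(d1,68), E(d3,59), H(d1,40), C(d1,36), B(d3,33), A(d5,19), D(d2,17)
F→slot 3; I→slot 5; G→slot 1; E→slot 2; H skipped; C skipped; B skipped; A→slot 4; D skipped.
Profit = 68 + 59 + 76 + 19 + 70 = 292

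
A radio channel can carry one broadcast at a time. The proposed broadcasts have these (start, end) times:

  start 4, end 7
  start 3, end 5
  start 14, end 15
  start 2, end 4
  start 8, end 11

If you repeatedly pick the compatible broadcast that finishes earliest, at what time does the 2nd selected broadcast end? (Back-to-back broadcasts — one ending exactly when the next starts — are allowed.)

7

Sort by end time and greedily take each interval whose start is ≥ the last chosen end.
Sorted by end: (2,4)  (3,5)  (4,7)  (8,11)  (14,15)
take (2,4); take (4,7); take (8,11); take (14,15).
Selected: (2,4) (4,7) (8,11) (14,15)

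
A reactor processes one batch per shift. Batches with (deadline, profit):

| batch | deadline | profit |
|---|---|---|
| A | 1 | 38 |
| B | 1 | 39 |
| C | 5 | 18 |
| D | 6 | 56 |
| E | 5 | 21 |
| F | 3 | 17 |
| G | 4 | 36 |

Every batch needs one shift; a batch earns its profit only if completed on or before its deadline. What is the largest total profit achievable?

187

Sort by profit descending; place each in the latest free slot ≤ its deadline.
Profit order: D=56 B=39 A=38 G=36 E=21 C=18 F=17
Assign: D→slot 6, B→slot 1, A skipped, G→slot 4, E→slot 5, C→slot 3, F→slot 2.
Slots: [1:B] [2:F] [3:C] [4:G] [5:E] [6:D]
Profit = 39 + 17 + 18 + 36 + 21 + 56 = 187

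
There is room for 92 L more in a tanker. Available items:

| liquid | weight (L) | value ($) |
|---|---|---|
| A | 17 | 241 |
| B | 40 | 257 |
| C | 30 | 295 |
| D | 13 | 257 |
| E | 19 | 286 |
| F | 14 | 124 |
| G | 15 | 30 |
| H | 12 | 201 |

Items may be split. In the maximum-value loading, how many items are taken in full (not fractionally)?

5

Greedy by value/weight ratio, highest first.
Ratios (sorted): D 19.77, H 16.75, E 15.05, A 14.18, C 9.83, F 8.86, B 6.42, G 2.00
take D (13 @ 257); take H (12 @ 201); take E (19 @ 286); take A (17 @ 241); take C (30 @ 295); take 1/14 of F → 8.86. Capacity used 92/92.
5 item(s) taken whole; one partial (take 1/14 of F).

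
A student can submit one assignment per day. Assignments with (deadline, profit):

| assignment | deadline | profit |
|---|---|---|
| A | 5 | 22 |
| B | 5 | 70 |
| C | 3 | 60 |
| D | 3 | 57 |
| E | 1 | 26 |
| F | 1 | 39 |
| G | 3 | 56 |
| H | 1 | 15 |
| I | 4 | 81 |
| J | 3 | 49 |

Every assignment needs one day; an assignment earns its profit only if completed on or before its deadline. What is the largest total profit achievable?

By profit: I(d4,81), B(d5,70), C(d3,60), D(d3,57), G(d3,56), J(d3,49), F(d1,39), E(d1,26), A(d5,22), H(d1,15)
I→slot 4; B→slot 5; C→slot 3; D→slot 2; G→slot 1; J skipped; F skipped; E skipped; A skipped; H skipped.
Profit = 56 + 57 + 60 + 81 + 70 = 324

324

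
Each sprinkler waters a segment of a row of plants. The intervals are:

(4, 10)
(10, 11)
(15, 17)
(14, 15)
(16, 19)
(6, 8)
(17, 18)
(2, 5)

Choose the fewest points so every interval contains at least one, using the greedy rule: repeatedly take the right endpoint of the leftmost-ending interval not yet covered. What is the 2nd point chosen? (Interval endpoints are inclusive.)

8

Sorted: [2,5] [6,8] [4,10] [10,11] [14,15] [15,17] [17,18] [16,19]
{[2,5]} hit by 5; {[6,8],[4,10]} hit by 8; {[10,11]} hit by 11; {[14,15],[15,17]} hit by 15; {[17,18],[16,19]} hit by 18.
Points: 5, 8, 11, 15, 18 (5 total).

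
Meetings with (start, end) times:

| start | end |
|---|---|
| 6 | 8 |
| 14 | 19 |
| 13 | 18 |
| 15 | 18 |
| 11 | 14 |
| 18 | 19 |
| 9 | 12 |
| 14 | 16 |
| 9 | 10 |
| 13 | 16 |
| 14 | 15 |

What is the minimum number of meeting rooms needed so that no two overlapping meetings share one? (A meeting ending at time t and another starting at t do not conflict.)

5

Events (time:±→running): 6:+→1 8:-→0 9:+→1 9:+→2 10:-→1 11:+→2 12:-→1 13:+→2 13:+→3 14:-→2 14:+→3 14:+→4 14:+→5 … peak 5.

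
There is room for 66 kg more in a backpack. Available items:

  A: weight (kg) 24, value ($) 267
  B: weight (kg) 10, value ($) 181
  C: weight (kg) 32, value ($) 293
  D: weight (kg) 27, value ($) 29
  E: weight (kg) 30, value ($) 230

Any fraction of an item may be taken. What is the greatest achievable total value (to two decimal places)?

741.00

Greedy by value/weight ratio, highest first.
Order: B (181/10=18.10) > A (267/24=11.12) > C (293/32=9.16) > E (230/30=7.67) > D (29/27=1.07)
Fill: take B (10 @ 181) → take A (24 @ 267) → take C (32 @ 293); 66/66 used.
Total value = 741.00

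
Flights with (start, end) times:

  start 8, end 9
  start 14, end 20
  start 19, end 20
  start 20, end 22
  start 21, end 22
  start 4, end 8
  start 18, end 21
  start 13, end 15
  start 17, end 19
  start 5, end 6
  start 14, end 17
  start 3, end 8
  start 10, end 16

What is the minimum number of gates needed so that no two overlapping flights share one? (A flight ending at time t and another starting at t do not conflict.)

Events (time:±→running): 3:+→1 4:+→2 5:+→3 6:-→2 8:-→1 8:-→0 8:+→1 9:-→0 10:+→1 13:+→2 14:+→3 14:+→4 … peak 4.

4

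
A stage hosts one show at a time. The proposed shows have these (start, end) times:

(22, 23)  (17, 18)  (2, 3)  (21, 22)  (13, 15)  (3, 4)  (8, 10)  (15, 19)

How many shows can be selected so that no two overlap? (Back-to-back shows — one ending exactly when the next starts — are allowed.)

Sorted by end: (2,3)  (3,4)  (8,10)  (13,15)  (17,18)  (15,19)  (21,22)  (22,23)
take (2,3); take (3,4); take (8,10); take (13,15); take (17,18); take (21,22); take (22,23).
Selected 7 shows.

7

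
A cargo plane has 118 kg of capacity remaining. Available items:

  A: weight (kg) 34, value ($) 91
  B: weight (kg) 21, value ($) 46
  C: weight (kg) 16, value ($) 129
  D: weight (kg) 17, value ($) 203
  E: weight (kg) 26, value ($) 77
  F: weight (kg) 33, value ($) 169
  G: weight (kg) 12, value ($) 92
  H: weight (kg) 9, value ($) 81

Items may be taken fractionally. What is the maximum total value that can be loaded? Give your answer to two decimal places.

764.38

Greedy by value/weight ratio, highest first.
Order: D (203/17=11.94) > H (81/9=9.00) > C (129/16=8.06) > G (92/12=7.67) > F (169/33=5.12) > E (77/26=2.96) > A (91/34=2.68) > B (46/21=2.19)
Fill: take D (17 @ 203) → take H (9 @ 81) → take C (16 @ 129) → take G (12 @ 92) → take F (33 @ 169) → take E (26 @ 77) → take 5/34 of A → 13.38; 118/118 used.
Total value = 764.38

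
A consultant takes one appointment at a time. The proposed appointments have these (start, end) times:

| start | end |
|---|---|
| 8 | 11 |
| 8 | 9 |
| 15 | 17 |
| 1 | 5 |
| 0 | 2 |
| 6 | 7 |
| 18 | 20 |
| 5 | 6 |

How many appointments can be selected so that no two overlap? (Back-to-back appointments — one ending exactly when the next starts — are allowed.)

6

Sort by end time and greedily take each interval whose start is ≥ the last chosen end.
By end time: (0,2), (1,5), (5,6), (6,7), (8,9), (8,11), (15,17), (18,20).
Pick (0,2); next start ≥ 2 → (5,6); next start ≥ 6 → (6,7); next start ≥ 7 → (8,9); next start ≥ 9 → (15,17); next start ≥ 17 → (18,20).
Selected 6 appointments.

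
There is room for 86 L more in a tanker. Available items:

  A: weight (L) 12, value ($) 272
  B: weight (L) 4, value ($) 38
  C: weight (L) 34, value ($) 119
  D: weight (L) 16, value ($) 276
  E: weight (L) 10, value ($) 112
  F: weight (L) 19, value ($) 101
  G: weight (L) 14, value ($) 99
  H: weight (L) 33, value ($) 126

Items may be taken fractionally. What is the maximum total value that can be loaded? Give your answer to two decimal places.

Ratios (sorted): A 22.67, D 17.25, E 11.20, B 9.50, G 7.07, F 5.32, H 3.82, C 3.50
take A (12 @ 272); take D (16 @ 276); take E (10 @ 112); take B (4 @ 38); take G (14 @ 99); take F (19 @ 101); take 11/33 of H → 42.00. Capacity used 86/86.
Total value = 940.00

940.00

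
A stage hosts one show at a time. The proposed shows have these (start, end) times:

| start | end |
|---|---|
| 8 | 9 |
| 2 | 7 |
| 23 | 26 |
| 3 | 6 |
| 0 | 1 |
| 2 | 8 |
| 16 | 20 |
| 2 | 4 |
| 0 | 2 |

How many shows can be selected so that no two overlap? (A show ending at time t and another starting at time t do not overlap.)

Sort by end time and greedily take each interval whose start is ≥ the last chosen end.
Sorted by end: (0,1)  (0,2)  (2,4)  (3,6)  (2,7)  (2,8)  (8,9)  (16,20)  (23,26)
take (0,1); take (2,4); skip (2,7); take (8,9); take (16,20); take (23,26).
Selected 5 shows.

5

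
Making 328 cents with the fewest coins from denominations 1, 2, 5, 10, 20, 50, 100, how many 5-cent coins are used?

1

328 − 3×100→28 − 1×20→8 − 1×5→3 − 1×2→1 − 1×1→0
Count of 5: 1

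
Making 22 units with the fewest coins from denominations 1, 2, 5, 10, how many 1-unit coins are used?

0

Greedy: take as many of the largest coin as possible, then repeat with the remainder.
22 = 2×10 + 1×2
Count of 1: 0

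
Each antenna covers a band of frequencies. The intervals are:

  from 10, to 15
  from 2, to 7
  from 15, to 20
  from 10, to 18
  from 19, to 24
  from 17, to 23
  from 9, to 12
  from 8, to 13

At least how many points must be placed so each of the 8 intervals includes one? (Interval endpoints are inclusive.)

3

Sort by right endpoint; whenever an interval is uncovered, place a point at its right end.
Sorted: [2,7] [9,12] [8,13] [10,15] [10,18] [15,20] [17,23] [19,24]
{[2,7]} hit by 7; {[9,12],[8,13],[10,15],[10,18]} hit by 12; {[15,20],[17,23],[19,24]} hit by 20.
Points: 7, 12, 20 (3 total).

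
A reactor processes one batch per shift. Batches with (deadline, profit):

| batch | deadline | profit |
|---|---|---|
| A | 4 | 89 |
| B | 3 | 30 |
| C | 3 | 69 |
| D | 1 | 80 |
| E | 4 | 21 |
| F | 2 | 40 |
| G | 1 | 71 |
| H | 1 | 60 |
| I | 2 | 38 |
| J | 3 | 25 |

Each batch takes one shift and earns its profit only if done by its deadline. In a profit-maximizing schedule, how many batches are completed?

By profit: A(d4,89), D(d1,80), G(d1,71), C(d3,69), H(d1,60), F(d2,40), I(d2,38), B(d3,30), J(d3,25), E(d4,21)
A→slot 4; D→slot 1; G skipped; C→slot 3; H skipped; F→slot 2; I skipped; B skipped; J skipped; E skipped.
4 of 10 scheduled.

4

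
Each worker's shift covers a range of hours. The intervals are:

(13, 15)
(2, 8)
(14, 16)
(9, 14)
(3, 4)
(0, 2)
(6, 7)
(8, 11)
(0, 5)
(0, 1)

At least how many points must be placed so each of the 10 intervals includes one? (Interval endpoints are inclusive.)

By right end: [0,1]  [0,2]  [3,4]  [0,5]  [6,7]  [2,8]  [8,11]  [9,14]  [13,15]  [14,16]
[0,1] uncovered → point at 1; [3,4] uncovered → point at 4; [6,7] uncovered → point at 7; [8,11] uncovered → point at 11; [13,15] uncovered → point at 15.
Points: 1, 4, 7, 11, 15 (5 total).

5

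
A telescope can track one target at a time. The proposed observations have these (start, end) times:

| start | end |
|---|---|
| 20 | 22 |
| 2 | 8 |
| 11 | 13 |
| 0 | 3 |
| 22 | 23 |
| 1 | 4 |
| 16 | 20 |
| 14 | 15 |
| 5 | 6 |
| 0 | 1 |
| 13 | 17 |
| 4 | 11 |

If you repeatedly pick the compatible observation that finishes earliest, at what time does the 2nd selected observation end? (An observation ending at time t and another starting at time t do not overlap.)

4

Sort by end time and greedily take each interval whose start is ≥ the last chosen end.
Sorted by end: (0,1)  (0,3)  (1,4)  (5,6)  (2,8)  (4,11)  (11,13)  (14,15)  (13,17)  (16,20)  (20,22)  (22,23)
take (0,1); take (1,4); take (5,6); skip (2,8); skip (4,11); take (11,13); take (14,15); take (16,20); take (20,22); take (22,23).
Selected: (0,1) (1,4) (5,6) (11,13) (14,15) (16,20) (20,22) (22,23)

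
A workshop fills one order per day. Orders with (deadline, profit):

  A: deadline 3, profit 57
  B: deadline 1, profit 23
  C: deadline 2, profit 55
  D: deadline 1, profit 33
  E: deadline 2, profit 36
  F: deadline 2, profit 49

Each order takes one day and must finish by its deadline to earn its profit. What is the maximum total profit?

161

By profit: A(d3,57), C(d2,55), F(d2,49), E(d2,36), D(d1,33), B(d1,23)
A→slot 3; C→slot 2; F→slot 1; E skipped; D skipped; B skipped.
Profit = 49 + 55 + 57 = 161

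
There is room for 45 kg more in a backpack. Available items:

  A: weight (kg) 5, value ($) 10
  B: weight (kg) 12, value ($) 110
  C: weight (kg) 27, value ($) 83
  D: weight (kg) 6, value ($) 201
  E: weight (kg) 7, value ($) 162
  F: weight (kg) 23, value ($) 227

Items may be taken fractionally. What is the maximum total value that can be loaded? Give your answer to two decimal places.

672.50

Ratios (sorted): D 33.50, E 23.14, F 9.87, B 9.17, C 3.07, A 2.00
take D (6 @ 201); take E (7 @ 162); take F (23 @ 227); take 9/12 of B → 82.50. Capacity used 45/45.
Total value = 672.50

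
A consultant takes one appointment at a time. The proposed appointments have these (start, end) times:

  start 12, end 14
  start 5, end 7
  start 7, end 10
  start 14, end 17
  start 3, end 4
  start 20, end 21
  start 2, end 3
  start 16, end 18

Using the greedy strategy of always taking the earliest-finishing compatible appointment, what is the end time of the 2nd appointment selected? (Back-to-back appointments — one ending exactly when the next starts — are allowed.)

4

Order by finish time; keep every interval that doesn't clash with the previous kept one.
Sorted by end: (2,3)  (3,4)  (5,7)  (7,10)  (12,14)  (14,17)  (16,18)  (20,21)
take (2,3); take (3,4); take (5,7); take (7,10); take (12,14); take (14,17); skip (16,18); take (20,21).
Selected: (2,3) (3,4) (5,7) (7,10) (12,14) (14,17) (20,21)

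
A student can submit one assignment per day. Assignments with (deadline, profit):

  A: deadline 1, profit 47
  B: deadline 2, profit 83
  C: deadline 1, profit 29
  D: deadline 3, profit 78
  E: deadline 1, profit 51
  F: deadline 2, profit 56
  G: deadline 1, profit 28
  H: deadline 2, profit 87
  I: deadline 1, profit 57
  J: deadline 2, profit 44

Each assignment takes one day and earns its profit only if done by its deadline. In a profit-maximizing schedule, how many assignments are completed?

Take jobs in profit order; each goes to the latest open slot no later than its deadline.
Profit order: H=87 B=83 D=78 I=57 F=56 E=51 A=47 J=44 C=29 G=28
Assign: H→slot 2, B→slot 1, D→slot 3, I skipped, F skipped, E skipped, A skipped, J skipped, C skipped, G skipped.
Slots: [1:B] [2:H] [3:D]
3 of 10 scheduled.

3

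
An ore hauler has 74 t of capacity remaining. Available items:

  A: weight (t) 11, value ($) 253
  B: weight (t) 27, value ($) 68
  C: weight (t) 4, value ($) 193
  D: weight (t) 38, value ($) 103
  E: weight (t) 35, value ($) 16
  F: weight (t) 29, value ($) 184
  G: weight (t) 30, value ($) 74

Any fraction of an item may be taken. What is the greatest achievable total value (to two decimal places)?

Order: C (193/4=48.25) > A (253/11=23.00) > F (184/29=6.34) > D (103/38=2.71) > B (68/27=2.52) > G (74/30=2.47) > E (16/35=0.46)
Fill: take C (4 @ 193) → take A (11 @ 253) → take F (29 @ 184) → take 30/38 of D → 81.32; 74/74 used.
Total value = 711.32

711.32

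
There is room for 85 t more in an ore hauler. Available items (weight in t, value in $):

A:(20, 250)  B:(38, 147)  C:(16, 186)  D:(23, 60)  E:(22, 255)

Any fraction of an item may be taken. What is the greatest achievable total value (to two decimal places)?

Ratios (sorted): A 12.50, C 11.62, E 11.59, B 3.87, D 2.61
take A (20 @ 250); take C (16 @ 186); take E (22 @ 255); take 27/38 of B → 104.45. Capacity used 85/85.
Total value = 795.45

795.45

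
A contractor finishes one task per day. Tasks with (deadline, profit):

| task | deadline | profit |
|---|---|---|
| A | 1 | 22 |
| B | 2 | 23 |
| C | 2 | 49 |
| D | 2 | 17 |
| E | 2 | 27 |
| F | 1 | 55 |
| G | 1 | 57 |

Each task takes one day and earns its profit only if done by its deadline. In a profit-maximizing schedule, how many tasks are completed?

Profit order: G=57 F=55 C=49 E=27 B=23 A=22 D=17
Assign: G→slot 1, F skipped, C→slot 2, E skipped, B skipped, A skipped, D skipped.
Slots: [1:G] [2:C]
2 of 7 scheduled.

2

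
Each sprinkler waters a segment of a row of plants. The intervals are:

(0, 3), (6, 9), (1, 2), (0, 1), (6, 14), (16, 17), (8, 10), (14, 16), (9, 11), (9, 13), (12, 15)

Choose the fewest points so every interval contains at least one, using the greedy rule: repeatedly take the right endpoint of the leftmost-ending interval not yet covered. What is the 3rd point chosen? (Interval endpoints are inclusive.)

Sort by right endpoint; whenever an interval is uncovered, place a point at its right end.
Sorted: [0,1] [1,2] [0,3] [6,9] [8,10] [9,11] [9,13] [6,14] [12,15] [14,16] [16,17]
{[0,1],[1,2],[0,3]} hit by 1; {[6,9],[8,10],[9,11],[9,13],[6,14]} hit by 9; {[12,15],[14,16]} hit by 15; {[16,17]} hit by 17.
Points: 1, 9, 15, 17 (4 total).

15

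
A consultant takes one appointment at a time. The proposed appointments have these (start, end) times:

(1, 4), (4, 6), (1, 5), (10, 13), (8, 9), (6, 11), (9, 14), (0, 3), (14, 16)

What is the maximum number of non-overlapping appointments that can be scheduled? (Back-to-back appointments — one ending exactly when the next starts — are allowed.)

Order by finish time; keep every interval that doesn't clash with the previous kept one.
Sorted by end: (0,3)  (1,4)  (1,5)  (4,6)  (8,9)  (6,11)  (10,13)  (9,14)  (14,16)
take (0,3); skip (1,5); take (4,6); take (8,9); skip (6,11); take (10,13); take (14,16).
Selected 5 appointments.

5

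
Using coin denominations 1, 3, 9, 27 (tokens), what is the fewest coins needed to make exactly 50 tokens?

6

50 − 1×27→23 − 2×9→5 − 1×3→2 − 2×1→0
Total coins = 1 + 2 + 1 + 2 = 6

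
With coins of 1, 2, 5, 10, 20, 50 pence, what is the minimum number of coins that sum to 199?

199 = 3×50 + 2×20 + 1×5 + 2×2
Total coins = 3 + 2 + 1 + 2 = 8

8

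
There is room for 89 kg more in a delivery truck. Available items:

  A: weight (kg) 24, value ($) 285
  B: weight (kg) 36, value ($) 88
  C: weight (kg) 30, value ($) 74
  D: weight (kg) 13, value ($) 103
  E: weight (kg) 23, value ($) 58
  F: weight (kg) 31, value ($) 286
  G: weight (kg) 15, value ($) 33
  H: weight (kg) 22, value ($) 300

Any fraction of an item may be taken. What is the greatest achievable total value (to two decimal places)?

Sort by value per unit weight and fill in that order.
Order: H (300/22=13.64) > A (285/24=11.88) > F (286/31=9.23) > D (103/13=7.92) > E (58/23=2.52) > C (74/30=2.47) > B (88/36=2.44) > G (33/15=2.20)
Fill: take H (22 @ 300) → take A (24 @ 285) → take F (31 @ 286) → take 12/13 of D → 95.08; 89/89 used.
Total value = 966.08

966.08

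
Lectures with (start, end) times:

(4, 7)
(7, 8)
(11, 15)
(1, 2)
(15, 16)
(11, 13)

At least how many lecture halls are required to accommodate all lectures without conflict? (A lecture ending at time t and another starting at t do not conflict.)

The answer is the maximum number of intervals overlapping at any instant.
starts: [1, 4, 7, 11, 11, 15]
ends:   [2, 7, 8, 13, 15, 16]
s1→1 e2→0 s4→1 e7→0 s7→1 e8→0 s11→1 s11→2  — peak 2.

2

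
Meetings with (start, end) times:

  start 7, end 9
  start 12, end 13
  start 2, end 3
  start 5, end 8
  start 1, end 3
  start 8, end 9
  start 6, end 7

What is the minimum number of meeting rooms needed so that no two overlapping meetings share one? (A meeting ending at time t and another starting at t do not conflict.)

2

The answer is the maximum number of intervals overlapping at any instant.
starts: [1, 2, 5, 6, 7, 8, 12]
ends:   [3, 3, 7, 8, 9, 9, 13]
s1→1 s2→2  — peak 2.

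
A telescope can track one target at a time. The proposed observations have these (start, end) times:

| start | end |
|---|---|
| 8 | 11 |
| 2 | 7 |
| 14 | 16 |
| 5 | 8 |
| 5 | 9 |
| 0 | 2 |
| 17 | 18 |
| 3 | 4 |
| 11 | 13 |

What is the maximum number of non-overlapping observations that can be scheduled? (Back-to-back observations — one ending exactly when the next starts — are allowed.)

7

Sorted by end: (0,2)  (3,4)  (2,7)  (5,8)  (5,9)  (8,11)  (11,13)  (14,16)  (17,18)
take (0,2); take (3,4); take (5,8); take (8,11); take (11,13); take (14,16); take (17,18).
Selected 7 observations.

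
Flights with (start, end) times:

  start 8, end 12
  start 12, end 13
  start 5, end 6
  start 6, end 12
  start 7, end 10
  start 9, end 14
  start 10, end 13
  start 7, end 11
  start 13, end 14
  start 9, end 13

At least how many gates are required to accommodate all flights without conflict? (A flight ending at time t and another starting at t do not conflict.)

Events (time:±→running): 5:+→1 6:-→0 6:+→1 7:+→2 7:+→3 8:+→4 9:+→5 9:+→6 … peak 6.

6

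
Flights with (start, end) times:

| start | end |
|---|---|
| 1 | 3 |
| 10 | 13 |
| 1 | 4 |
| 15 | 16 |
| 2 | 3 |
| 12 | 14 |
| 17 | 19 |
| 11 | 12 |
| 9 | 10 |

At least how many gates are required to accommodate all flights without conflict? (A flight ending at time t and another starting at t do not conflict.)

3

starts: [1, 1, 2, 9, 10, 11, 12, 15, 17]
ends:   [3, 3, 4, 10, 12, 13, 14, 16, 19]
s1→1 s1→2 s2→3  — peak 3.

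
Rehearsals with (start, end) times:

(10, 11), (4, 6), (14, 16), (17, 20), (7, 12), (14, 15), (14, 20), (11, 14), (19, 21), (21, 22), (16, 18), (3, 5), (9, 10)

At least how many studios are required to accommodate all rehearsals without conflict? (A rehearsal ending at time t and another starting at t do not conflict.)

The answer is the maximum number of intervals overlapping at any instant.
Events (time:±→running): 3:+→1 4:+→2 5:-→1 6:-→0 7:+→1 9:+→2 10:-→1 10:+→2 11:-→1 11:+→2 12:-→1 14:-→0 14:+→1 14:+→2 14:+→3 … peak 3.

3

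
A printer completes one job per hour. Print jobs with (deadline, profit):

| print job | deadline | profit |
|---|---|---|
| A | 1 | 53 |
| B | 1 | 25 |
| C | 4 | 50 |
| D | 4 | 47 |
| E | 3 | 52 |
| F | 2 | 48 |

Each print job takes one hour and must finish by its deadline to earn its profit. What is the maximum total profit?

Take jobs in profit order; each goes to the latest open slot no later than its deadline.
By profit: A(d1,53), E(d3,52), C(d4,50), F(d2,48), D(d4,47), B(d1,25)
A→slot 1; E→slot 3; C→slot 4; F→slot 2; D skipped; B skipped.
Profit = 53 + 48 + 52 + 50 = 203

203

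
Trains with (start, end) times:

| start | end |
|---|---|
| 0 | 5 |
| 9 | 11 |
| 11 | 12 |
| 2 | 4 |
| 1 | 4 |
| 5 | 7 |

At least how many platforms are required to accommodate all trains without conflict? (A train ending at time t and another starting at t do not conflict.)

3

The answer is the maximum number of intervals overlapping at any instant.
starts: [0, 1, 2, 5, 9, 11]
ends:   [4, 4, 5, 7, 11, 12]
s0→1 s1→2 s2→3  — peak 3.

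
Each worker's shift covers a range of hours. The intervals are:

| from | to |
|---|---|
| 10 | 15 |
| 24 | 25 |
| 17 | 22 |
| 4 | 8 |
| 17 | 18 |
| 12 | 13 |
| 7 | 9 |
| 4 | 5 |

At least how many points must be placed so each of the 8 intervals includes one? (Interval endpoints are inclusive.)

5

Sort by right endpoint; whenever an interval is uncovered, place a point at its right end.
By right end: [4,5]  [4,8]  [7,9]  [12,13]  [10,15]  [17,18]  [17,22]  [24,25]
[4,5] uncovered → point at 5; [7,9] uncovered → point at 9; [12,13] uncovered → point at 13; [17,18] uncovered → point at 18; [24,25] uncovered → point at 25.
Points: 5, 9, 13, 18, 25 (5 total).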